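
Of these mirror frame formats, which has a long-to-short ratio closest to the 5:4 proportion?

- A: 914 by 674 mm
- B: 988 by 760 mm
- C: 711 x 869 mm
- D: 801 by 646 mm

D

Target 5:4 ≈ 1.250.
A: 1.356 (Δ0.106)  B: 1.300 (Δ0.050)  C: 1.222 (Δ0.028)  D: 1.240 (Δ0.010)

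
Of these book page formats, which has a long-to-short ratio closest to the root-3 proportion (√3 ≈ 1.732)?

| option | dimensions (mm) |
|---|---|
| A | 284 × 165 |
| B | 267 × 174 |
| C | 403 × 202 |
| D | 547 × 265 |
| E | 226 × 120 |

A

Ratios (long/short): A ≈ 1.721; B ≈ 1.534; C ≈ 1.995; D ≈ 2.064; E ≈ 1.883.
root-3 ≈ 1.732; option A is nearest (Δ 0.011).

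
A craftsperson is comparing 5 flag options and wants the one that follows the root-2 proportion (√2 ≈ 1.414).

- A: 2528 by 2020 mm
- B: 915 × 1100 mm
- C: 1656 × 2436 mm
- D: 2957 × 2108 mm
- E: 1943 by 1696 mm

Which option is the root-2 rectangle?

Ratios (long/short): A ≈ 1.251; B ≈ 1.202; C ≈ 1.471; D ≈ 1.403; E ≈ 1.146.
root-2 ≈ 1.414; option D is nearest (Δ 0.011).

D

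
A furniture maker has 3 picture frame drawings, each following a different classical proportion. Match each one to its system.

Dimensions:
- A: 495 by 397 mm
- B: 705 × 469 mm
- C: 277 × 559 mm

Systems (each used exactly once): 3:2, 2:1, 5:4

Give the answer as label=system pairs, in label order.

A = 495/397 ≈ 1.247 → 5:4 (1.250)
B = 705/469 ≈ 1.503 → 3:2 (1.500)
C = 559/277 ≈ 2.018 → 2:1 (2.000)

A=5:4, B=3:2, C=2:1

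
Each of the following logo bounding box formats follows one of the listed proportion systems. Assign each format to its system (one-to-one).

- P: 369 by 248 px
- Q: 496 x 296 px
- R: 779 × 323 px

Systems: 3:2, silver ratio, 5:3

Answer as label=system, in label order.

P=3:2, Q=5:3, R=silver ratio

Ratios: P ≈ 1.488; Q ≈ 1.676; R ≈ 2.412.
Targets: 3:2 ≈ 1.500; silver ratio ≈ 2.414; 5:3 ≈ 1.667.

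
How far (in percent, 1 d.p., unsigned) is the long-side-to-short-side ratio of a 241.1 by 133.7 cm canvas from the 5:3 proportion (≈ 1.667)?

Ratio = 241.1 / 133.7 ≈ 1.8033.
Ideal 5:3 ≈ 1.6667. |1.8033 − 1.6667| / 1.6667 ≈ 8.20% → 8.2%.

8.2%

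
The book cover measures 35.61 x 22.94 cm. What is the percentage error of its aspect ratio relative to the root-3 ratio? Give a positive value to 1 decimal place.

Ratio = 35.61 / 22.94 ≈ 1.5523.
Ideal root-3 ≈ 1.7321. |1.5523 − 1.7321| / 1.7321 ≈ 10.38% → 10.4%.

10.4%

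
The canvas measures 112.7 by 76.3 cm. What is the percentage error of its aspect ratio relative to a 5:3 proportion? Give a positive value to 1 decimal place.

Ratio = 112.7 / 76.3 ≈ 1.4771.
Ideal 5:3 ≈ 1.6667. |1.4771 − 1.6667| / 1.6667 ≈ 11.38% → 11.4%.

11.4%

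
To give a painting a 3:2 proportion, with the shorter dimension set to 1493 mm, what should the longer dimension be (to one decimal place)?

3:2 = 1.50000.
Longer side = 1493 × 1.50000 ≈ 2239.500 → 2239.5 mm.

2239.5 mm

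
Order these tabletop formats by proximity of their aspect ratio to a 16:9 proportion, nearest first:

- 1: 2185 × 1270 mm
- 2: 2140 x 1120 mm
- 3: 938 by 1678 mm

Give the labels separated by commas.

Ratios: 1 = 2185 / 1270 ≈ 1.720; 2 = 2140 / 1120 ≈ 1.911; 3 = 1678 / 938 ≈ 1.789.
|Δ from 1.778|: 1 0.058; 2 0.133; 3 0.011.

3, 1, 2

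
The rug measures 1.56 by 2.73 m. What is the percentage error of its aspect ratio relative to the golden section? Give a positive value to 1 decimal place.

Ratio = 2.73 / 1.56 ≈ 1.7500.
Ideal golden ratio ≈ 1.6180. |1.7500 − 1.6180| / 1.6180 ≈ 8.16% → 8.2%.

8.2%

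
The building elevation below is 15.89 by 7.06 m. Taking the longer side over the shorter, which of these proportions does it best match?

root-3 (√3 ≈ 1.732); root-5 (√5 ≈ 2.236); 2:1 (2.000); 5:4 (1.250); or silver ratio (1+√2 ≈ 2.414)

root-5

Ratio = 15.89 / 7.06 ≈ 2.251.
Distances: root-3 1.732 (Δ 0.519); root-5 2.236 (Δ 0.015); 2:1 2.000 (Δ 0.251); 5:4 1.250 (Δ 1.001); silver ratio 2.414 (Δ 0.163).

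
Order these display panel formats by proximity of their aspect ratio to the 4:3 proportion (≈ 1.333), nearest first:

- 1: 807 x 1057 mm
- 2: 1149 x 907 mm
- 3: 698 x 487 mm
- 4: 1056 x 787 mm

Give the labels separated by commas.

4, 1, 2, 3

Ratios: 1 = 1057 / 807 ≈ 1.310; 2 = 1149 / 907 ≈ 1.267; 3 = 698 / 487 ≈ 1.433; 4 = 1056 / 787 ≈ 1.342.
|Δ from 1.333|: 1 0.023; 2 0.066; 3 0.100; 4 0.009.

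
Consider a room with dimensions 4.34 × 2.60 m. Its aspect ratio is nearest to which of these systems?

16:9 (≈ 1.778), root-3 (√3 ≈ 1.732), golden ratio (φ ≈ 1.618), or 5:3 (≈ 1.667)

5:3

Ratio = 4.34 / 2.60 ≈ 1.669.
Distances: 16:9 1.778 (Δ 0.109); root-3 1.732 (Δ 0.063); golden ratio 1.618 (Δ 0.051); 5:3 1.667 (Δ 0.002).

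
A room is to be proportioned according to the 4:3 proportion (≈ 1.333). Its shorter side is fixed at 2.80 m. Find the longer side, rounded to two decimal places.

3.73 m

4:3 ≈ 1.33333.
Longer side = 2.80 × 1.33333 ≈ 3.7333 → 3.73 m.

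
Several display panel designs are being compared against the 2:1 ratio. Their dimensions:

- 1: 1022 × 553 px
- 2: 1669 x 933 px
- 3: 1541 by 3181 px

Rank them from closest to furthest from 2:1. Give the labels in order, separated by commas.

Ratios: 1 = 1022 / 553 ≈ 1.848; 2 = 1669 / 933 ≈ 1.789; 3 = 3181 / 1541 ≈ 2.064.
|Δ from 2.000|: 1 0.152; 2 0.211; 3 0.064.

3, 1, 2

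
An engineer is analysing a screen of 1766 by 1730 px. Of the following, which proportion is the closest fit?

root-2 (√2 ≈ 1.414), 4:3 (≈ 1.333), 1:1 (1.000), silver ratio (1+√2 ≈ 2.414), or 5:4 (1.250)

Ratio = 1766 / 1730 ≈ 1.021.
Distances: root-2 1.414 (Δ 0.393); 4:3 1.333 (Δ 0.312); 1:1 1.000 (Δ 0.021); silver ratio 2.414 (Δ 1.393); 5:4 1.250 (Δ 0.229).

1:1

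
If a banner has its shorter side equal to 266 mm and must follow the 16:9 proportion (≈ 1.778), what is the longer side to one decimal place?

472.9 mm

16:9 ≈ 1.77778.
Longer side = 266 × 1.77778 ≈ 472.889 → 472.9 mm.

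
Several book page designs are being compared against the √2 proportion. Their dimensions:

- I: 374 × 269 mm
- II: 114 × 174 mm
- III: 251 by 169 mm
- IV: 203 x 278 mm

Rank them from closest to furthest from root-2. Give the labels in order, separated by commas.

I, IV, III, II

I: 374/269 ≈ 1.390 → |1.390 − 1.414| = 0.024
II: 174/114 ≈ 1.526 → |1.526 − 1.414| = 0.112
III: 251/169 ≈ 1.485 → |1.485 − 1.414| = 0.071
IV: 278/203 ≈ 1.369 → |1.369 − 1.414| = 0.045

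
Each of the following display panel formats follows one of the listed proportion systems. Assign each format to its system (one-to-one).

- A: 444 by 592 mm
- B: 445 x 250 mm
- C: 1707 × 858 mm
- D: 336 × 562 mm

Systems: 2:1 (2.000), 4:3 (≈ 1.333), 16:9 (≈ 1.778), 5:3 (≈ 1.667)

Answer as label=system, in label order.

A=4:3, B=16:9, C=2:1, D=5:3

Ratios: A ≈ 1.333; B ≈ 1.780; C ≈ 1.990; D ≈ 1.673.
Targets: 2:1 ≈ 2.000; 4:3 ≈ 1.333; 16:9 ≈ 1.778; 5:3 ≈ 1.667.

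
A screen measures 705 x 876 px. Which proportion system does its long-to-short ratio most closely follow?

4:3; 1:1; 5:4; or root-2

Ratio = 876 / 705 ≈ 1.243.
Distances: 4:3 1.333 (Δ 0.090); 1:1 1.000 (Δ 0.243); 5:4 1.250 (Δ 0.007); root-2 1.414 (Δ 0.171).

5:4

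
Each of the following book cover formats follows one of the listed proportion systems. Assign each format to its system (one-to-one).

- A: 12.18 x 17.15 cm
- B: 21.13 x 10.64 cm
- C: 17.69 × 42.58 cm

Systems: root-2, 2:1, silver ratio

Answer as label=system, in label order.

Ratios: A ≈ 1.408; B ≈ 1.986; C ≈ 2.407.
Targets: root-2 ≈ 1.414; 2:1 ≈ 2.000; silver ratio ≈ 2.414.

A=root-2, B=2:1, C=silver ratio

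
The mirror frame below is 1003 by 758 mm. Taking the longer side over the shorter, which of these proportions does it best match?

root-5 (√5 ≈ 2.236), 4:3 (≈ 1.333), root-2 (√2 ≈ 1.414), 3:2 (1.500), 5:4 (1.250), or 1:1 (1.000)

4:3

1003/758 ≈ 1.323. Nearest candidates are 4:3 (1.333, off by 0.010) and 5:4 (1.250, off by 0.073).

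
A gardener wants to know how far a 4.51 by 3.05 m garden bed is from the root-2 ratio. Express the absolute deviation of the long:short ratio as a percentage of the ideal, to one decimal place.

4.6%

Ratio = 4.51 / 3.05 ≈ 1.4787.
Ideal root-2 ≈ 1.4142. |1.4787 − 1.4142| / 1.4142 ≈ 4.56% → 4.6%.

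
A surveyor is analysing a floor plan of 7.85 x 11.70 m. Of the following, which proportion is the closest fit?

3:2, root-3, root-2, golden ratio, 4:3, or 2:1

Ratio = 11.70 / 7.85 ≈ 1.490.
Distances: 3:2 1.500 (Δ 0.010); root-3 1.732 (Δ 0.242); root-2 1.414 (Δ 0.076); golden ratio 1.618 (Δ 0.128); 4:3 1.333 (Δ 0.157); 2:1 2.000 (Δ 0.510).

3:2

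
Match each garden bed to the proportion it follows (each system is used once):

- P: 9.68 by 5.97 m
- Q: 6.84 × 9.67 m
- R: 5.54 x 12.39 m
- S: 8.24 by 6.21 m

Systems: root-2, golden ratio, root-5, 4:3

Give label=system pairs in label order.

P = 9.68/5.97 ≈ 1.621 → golden ratio (1.618)
Q = 9.67/6.84 ≈ 1.414 → root-2 (1.414)
R = 12.39/5.54 ≈ 2.236 → root-5 (2.236)
S = 8.24/6.21 ≈ 1.327 → 4:3 (1.333)

P=golden ratio, Q=root-2, R=root-5, S=4:3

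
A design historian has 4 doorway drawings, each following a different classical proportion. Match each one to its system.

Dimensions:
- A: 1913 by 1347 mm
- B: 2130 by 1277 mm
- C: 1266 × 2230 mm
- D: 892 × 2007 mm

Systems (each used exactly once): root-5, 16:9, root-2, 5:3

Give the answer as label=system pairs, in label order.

A = 1913/1347 ≈ 1.420 → root-2 (1.414)
B = 2130/1277 ≈ 1.668 → 5:3 (1.667)
C = 2230/1266 ≈ 1.761 → 16:9 (1.778)
D = 2007/892 ≈ 2.250 → root-5 (2.236)

A=root-2, B=5:3, C=16:9, D=root-5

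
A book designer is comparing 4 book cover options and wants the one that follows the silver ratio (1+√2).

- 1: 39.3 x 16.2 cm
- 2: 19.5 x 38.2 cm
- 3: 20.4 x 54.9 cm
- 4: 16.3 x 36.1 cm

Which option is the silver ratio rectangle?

1

Ratios (long/short): 1 ≈ 2.426; 2 ≈ 1.959; 3 ≈ 2.691; 4 ≈ 2.215.
silver ratio ≈ 2.414; option 1 is nearest (Δ 0.012).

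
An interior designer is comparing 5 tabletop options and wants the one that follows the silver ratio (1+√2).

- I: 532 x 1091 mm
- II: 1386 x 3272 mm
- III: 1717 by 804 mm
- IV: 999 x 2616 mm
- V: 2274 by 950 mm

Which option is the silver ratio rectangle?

Ratios (long/short): I ≈ 2.051; II ≈ 2.361; III ≈ 2.136; IV ≈ 2.619; V ≈ 2.394.
silver ratio ≈ 2.414; option V is nearest (Δ 0.020).

V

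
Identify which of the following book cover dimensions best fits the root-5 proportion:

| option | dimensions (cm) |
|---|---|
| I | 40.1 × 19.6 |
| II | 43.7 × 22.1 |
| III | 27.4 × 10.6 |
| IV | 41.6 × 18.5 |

IV

Ratios (long/short): I ≈ 2.046; II ≈ 1.977; III ≈ 2.585; IV ≈ 2.249.
root-5 ≈ 2.236; option IV is nearest (Δ 0.013).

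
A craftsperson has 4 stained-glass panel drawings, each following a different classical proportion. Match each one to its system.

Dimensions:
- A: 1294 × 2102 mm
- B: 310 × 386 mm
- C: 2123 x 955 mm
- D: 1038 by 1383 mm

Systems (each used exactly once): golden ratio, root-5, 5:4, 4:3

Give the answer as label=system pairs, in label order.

A = 2102/1294 ≈ 1.624 → golden ratio (1.618)
B = 386/310 ≈ 1.245 → 5:4 (1.250)
C = 2123/955 ≈ 2.223 → root-5 (2.236)
D = 1383/1038 ≈ 1.332 → 4:3 (1.333)

A=golden ratio, B=5:4, C=root-5, D=4:3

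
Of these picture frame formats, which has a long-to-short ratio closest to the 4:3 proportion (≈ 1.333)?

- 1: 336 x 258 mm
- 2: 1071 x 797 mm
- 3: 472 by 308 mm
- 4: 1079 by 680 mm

Ratios (long/short): 1 ≈ 1.302; 2 ≈ 1.344; 3 ≈ 1.532; 4 ≈ 1.587.
4:3 ≈ 1.333; option 2 is nearest (Δ 0.011).

2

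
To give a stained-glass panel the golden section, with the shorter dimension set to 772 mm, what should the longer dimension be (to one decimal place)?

1249.1 mm

golden ratio ≈ 1.61803.
Longer side = 772 × 1.61803 ≈ 1249.119 → 1249.1 mm.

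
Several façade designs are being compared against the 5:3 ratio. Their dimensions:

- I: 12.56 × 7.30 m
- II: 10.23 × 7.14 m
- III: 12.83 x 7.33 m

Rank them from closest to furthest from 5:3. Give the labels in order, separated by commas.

I: 12.56/7.30 ≈ 1.721 → |1.721 − 1.667| = 0.054
II: 10.23/7.14 ≈ 1.433 → |1.433 − 1.667| = 0.234
III: 12.83/7.33 ≈ 1.750 → |1.750 − 1.667| = 0.083

I, III, II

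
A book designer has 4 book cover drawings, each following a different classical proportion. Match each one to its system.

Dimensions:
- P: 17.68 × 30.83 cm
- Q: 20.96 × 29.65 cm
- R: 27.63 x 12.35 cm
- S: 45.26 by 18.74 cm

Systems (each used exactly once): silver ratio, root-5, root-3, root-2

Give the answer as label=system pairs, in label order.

Ratios: P ≈ 1.744; Q ≈ 1.415; R ≈ 2.237; S ≈ 2.415.
Targets: silver ratio ≈ 2.414; root-5 ≈ 2.236; root-3 ≈ 1.732; root-2 ≈ 1.414.

P=root-3, Q=root-2, R=root-5, S=silver ratio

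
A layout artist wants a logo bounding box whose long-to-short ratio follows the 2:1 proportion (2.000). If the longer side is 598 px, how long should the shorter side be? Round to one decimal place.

2:1 = 2.00000.
Shorter side = 598 ÷ 2.00000 ≈ 299.000 → 299.0 px.

299.0 px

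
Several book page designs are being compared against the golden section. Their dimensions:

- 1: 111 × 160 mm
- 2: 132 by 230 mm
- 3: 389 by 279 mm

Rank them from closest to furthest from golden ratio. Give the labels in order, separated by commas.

2, 1, 3

1: 160/111 ≈ 1.441 → |1.441 − 1.618| = 0.177
2: 230/132 ≈ 1.742 → |1.742 − 1.618| = 0.124
3: 389/279 ≈ 1.394 → |1.394 − 1.618| = 0.224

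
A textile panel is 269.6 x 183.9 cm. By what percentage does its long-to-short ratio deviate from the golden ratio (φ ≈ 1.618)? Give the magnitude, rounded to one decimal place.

9.4%

Ratio = 269.6 / 183.9 ≈ 1.4660.
Ideal golden ratio ≈ 1.6180. |1.4660 − 1.6180| / 1.6180 ≈ 9.39% → 9.4%.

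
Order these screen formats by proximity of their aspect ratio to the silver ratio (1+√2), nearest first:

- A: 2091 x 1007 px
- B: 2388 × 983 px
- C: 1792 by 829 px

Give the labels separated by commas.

A: 2091/1007 ≈ 2.076 → |2.076 − 2.414| = 0.338
B: 2388/983 ≈ 2.429 → |2.429 − 2.414| = 0.015
C: 1792/829 ≈ 2.162 → |2.162 − 2.414| = 0.252

B, C, A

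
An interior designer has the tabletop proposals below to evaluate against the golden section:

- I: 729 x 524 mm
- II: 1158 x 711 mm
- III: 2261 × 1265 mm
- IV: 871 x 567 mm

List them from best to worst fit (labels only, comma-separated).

II, IV, III, I

I: 729/524 ≈ 1.391 → |1.391 − 1.618| = 0.227
II: 1158/711 ≈ 1.629 → |1.629 − 1.618| = 0.011
III: 2261/1265 ≈ 1.787 → |1.787 − 1.618| = 0.169
IV: 871/567 ≈ 1.536 → |1.536 − 1.618| = 0.082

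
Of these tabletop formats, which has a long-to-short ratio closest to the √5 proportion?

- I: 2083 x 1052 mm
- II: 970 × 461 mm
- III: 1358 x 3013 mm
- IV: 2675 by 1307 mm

Ratios (long/short): I ≈ 1.980; II ≈ 2.104; III ≈ 2.219; IV ≈ 2.047.
root-5 ≈ 2.236; option III is nearest (Δ 0.017).

III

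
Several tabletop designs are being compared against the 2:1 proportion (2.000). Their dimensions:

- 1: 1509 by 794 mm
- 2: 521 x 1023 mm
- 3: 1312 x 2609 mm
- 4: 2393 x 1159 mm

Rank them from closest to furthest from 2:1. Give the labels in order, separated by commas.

3, 2, 4, 1

1: 1509/794 ≈ 1.901 → |1.901 − 2.000| = 0.099
2: 1023/521 ≈ 1.964 → |1.964 − 2.000| = 0.036
3: 2609/1312 ≈ 1.989 → |1.989 − 2.000| = 0.011
4: 2393/1159 ≈ 2.065 → |2.065 − 2.000| = 0.065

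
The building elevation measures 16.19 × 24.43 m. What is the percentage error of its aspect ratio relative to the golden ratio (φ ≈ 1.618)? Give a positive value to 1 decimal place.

Ratio = 24.43 / 16.19 ≈ 1.5090.
Ideal golden ratio ≈ 1.6180. |1.5090 − 1.6180| / 1.6180 ≈ 6.74% → 6.7%.

6.7%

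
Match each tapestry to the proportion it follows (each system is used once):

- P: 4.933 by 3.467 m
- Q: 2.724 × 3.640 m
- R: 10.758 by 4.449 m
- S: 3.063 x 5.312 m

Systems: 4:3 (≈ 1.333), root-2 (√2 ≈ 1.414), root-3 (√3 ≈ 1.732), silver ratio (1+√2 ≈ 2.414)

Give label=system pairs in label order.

Ratios: P ≈ 1.423; Q ≈ 1.336; R ≈ 2.418; S ≈ 1.734.
Targets: 4:3 ≈ 1.333; root-2 ≈ 1.414; root-3 ≈ 1.732; silver ratio ≈ 2.414.

P=root-2, Q=4:3, R=silver ratio, S=root-3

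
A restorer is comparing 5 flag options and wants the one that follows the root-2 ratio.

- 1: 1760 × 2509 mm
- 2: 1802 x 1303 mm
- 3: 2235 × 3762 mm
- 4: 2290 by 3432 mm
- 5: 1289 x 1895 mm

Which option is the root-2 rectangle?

Target root-2 ≈ 1.414.
1: 1.426 (Δ0.012)  2: 1.383 (Δ0.031)  3: 1.683 (Δ0.269)  4: 1.499 (Δ0.085)  5: 1.470 (Δ0.056)

1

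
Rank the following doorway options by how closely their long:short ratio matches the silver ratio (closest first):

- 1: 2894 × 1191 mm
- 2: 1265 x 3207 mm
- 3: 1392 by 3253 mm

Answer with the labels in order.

Ratios: 1 = 2894 / 1191 ≈ 2.430; 2 = 3207 / 1265 ≈ 2.535; 3 = 3253 / 1392 ≈ 2.337.
|Δ from 2.414|: 1 0.016; 2 0.121; 3 0.077.

1, 3, 2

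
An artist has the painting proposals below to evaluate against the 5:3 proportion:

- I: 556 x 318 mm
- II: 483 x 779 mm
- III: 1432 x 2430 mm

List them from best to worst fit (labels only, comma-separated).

I: 556/318 ≈ 1.748 → |1.748 − 1.667| = 0.081
II: 779/483 ≈ 1.613 → |1.613 − 1.667| = 0.054
III: 2430/1432 ≈ 1.697 → |1.697 − 1.667| = 0.030

III, II, I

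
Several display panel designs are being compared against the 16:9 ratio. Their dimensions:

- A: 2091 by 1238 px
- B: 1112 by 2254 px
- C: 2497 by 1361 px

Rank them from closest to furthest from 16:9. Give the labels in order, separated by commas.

A: 2091/1238 ≈ 1.689 → |1.689 − 1.778| = 0.089
B: 2254/1112 ≈ 2.027 → |2.027 − 1.778| = 0.249
C: 2497/1361 ≈ 1.835 → |1.835 − 1.778| = 0.057

C, A, B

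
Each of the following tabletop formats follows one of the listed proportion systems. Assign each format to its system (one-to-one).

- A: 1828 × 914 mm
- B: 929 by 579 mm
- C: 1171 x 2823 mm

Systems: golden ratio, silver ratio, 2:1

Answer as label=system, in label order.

A=2:1, B=golden ratio, C=silver ratio

Ratios: A ≈ 2.000; B ≈ 1.604; C ≈ 2.411.
Targets: golden ratio ≈ 1.618; silver ratio ≈ 2.414; 2:1 ≈ 2.000.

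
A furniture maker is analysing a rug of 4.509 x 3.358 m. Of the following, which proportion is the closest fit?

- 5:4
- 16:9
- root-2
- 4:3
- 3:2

Ratio = 4.509 / 3.358 ≈ 1.343.
Distances: 5:4 1.250 (Δ 0.093); 16:9 1.778 (Δ 0.435); root-2 1.414 (Δ 0.071); 4:3 1.333 (Δ 0.010); 3:2 1.500 (Δ 0.157).

4:3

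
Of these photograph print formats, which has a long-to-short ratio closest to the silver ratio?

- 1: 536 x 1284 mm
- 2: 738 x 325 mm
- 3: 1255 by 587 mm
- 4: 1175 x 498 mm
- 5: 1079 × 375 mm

1

Target silver ratio ≈ 2.414.
1: 2.396 (Δ0.018)  2: 2.271 (Δ0.143)  3: 2.138 (Δ0.276)  4: 2.359 (Δ0.055)  5: 2.877 (Δ0.463)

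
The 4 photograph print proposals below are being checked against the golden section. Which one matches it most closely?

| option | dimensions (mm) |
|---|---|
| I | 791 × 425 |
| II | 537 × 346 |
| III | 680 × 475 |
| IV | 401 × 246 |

IV

Ratios (long/short): I ≈ 1.861; II ≈ 1.552; III ≈ 1.432; IV ≈ 1.630.
golden ratio ≈ 1.618; option IV is nearest (Δ 0.012).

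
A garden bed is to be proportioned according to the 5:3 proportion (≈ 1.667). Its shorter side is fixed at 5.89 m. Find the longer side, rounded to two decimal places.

5:3 ≈ 1.66667.
Longer side = 5.89 × 1.66667 ≈ 9.8167 → 9.82 m.

9.82 m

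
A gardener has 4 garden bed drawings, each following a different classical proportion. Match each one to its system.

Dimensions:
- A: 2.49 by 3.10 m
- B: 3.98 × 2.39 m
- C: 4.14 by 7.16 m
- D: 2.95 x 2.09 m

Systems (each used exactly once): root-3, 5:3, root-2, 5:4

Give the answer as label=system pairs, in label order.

Ratios: A ≈ 1.245; B ≈ 1.665; C ≈ 1.729; D ≈ 1.411.
Targets: root-3 ≈ 1.732; 5:3 ≈ 1.667; root-2 ≈ 1.414; 5:4 ≈ 1.250.

A=5:4, B=5:3, C=root-3, D=root-2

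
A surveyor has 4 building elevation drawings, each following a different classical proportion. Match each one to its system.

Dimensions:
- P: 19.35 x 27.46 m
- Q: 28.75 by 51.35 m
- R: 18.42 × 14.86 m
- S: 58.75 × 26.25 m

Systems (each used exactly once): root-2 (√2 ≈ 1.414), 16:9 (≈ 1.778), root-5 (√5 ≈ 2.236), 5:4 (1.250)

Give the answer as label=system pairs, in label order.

Ratios: P ≈ 1.419; Q ≈ 1.786; R ≈ 1.240; S ≈ 2.238.
Targets: root-2 ≈ 1.414; 16:9 ≈ 1.778; root-5 ≈ 2.236; 5:4 ≈ 1.250.

P=root-2, Q=16:9, R=5:4, S=root-5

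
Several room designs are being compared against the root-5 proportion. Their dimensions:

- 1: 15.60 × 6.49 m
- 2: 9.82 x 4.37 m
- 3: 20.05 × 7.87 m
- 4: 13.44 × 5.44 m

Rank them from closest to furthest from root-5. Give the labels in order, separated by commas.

2, 1, 4, 3

Ratios: 1 = 15.60 / 6.49 ≈ 2.404; 2 = 9.82 / 4.37 ≈ 2.247; 3 = 20.05 / 7.87 ≈ 2.548; 4 = 13.44 / 5.44 ≈ 2.471.
|Δ from 2.236|: 1 0.168; 2 0.011; 3 0.312; 4 0.235.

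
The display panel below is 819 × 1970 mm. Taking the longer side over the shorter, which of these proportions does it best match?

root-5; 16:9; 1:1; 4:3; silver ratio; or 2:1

Ratio = 1970 / 819 ≈ 2.405.
Distances: root-5 2.236 (Δ 0.169); 16:9 1.778 (Δ 0.627); 1:1 1.000 (Δ 1.405); 4:3 1.333 (Δ 1.072); silver ratio 2.414 (Δ 0.009); 2:1 2.000 (Δ 0.405).

silver ratio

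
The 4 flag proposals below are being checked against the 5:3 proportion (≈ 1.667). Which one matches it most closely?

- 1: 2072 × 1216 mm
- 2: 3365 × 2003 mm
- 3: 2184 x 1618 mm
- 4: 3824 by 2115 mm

Ratios (long/short): 1 ≈ 1.704; 2 ≈ 1.680; 3 ≈ 1.350; 4 ≈ 1.808.
5:3 ≈ 1.667; option 2 is nearest (Δ 0.013).

2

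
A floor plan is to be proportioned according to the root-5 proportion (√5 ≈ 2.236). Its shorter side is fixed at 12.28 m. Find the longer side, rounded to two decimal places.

27.46 m

root-5 ≈ 2.23607.
Longer side = 12.28 × 2.23607 ≈ 27.4589 → 27.46 m.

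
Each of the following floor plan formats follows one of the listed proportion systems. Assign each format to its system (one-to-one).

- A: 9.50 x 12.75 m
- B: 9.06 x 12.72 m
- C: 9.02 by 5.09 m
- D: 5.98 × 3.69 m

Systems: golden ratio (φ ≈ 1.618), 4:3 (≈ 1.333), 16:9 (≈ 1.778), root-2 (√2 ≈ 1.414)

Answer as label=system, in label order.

A = 12.75/9.50 ≈ 1.342 → 4:3 (1.333)
B = 12.72/9.06 ≈ 1.404 → root-2 (1.414)
C = 9.02/5.09 ≈ 1.772 → 16:9 (1.778)
D = 5.98/3.69 ≈ 1.621 → golden ratio (1.618)

A=4:3, B=root-2, C=16:9, D=golden ratio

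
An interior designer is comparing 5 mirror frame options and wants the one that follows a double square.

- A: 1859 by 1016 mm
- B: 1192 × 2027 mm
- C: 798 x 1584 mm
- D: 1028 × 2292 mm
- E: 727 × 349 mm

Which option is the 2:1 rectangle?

Ratios (long/short): A ≈ 1.830; B ≈ 1.701; C ≈ 1.985; D ≈ 2.230; E ≈ 2.083.
2:1 ≈ 2.000; option C is nearest (Δ 0.015).

C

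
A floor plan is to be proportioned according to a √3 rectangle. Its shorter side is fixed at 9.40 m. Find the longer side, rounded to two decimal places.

root-3 ≈ 1.73205.
Longer side = 9.40 × 1.73205 ≈ 16.2813 → 16.28 m.

16.28 m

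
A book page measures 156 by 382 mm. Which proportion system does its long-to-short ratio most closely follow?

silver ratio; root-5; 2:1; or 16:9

Ratio = 382 / 156 ≈ 2.449.
Distances: silver ratio 2.414 (Δ 0.035); root-5 2.236 (Δ 0.213); 2:1 2.000 (Δ 0.449); 16:9 1.778 (Δ 0.671).

silver ratio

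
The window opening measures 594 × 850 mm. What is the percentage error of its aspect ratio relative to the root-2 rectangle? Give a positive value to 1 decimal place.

1.2%

Ratio = 850 / 594 ≈ 1.4310.
Ideal root-2 ≈ 1.4142. |1.4310 − 1.4142| / 1.4142 ≈ 1.19% → 1.2%.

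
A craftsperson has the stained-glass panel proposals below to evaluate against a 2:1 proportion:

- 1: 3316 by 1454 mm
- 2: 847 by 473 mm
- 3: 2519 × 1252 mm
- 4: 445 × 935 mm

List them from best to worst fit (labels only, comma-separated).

Ratios: 1 = 3316 / 1454 ≈ 2.281; 2 = 847 / 473 ≈ 1.791; 3 = 2519 / 1252 ≈ 2.012; 4 = 935 / 445 ≈ 2.101.
|Δ from 2.000|: 1 0.281; 2 0.209; 3 0.012; 4 0.101.

3, 4, 2, 1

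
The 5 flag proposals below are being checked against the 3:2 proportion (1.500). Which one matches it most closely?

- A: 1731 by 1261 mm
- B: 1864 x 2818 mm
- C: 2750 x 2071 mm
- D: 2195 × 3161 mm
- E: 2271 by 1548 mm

Target 3:2 ≈ 1.500.
A: 1.373 (Δ0.127)  B: 1.512 (Δ0.012)  C: 1.328 (Δ0.172)  D: 1.440 (Δ0.060)  E: 1.467 (Δ0.033)

B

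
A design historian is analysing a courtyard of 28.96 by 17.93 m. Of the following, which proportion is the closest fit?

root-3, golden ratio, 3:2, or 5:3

Ratio = 28.96 / 17.93 ≈ 1.615.
Distances: root-3 1.732 (Δ 0.117); golden ratio 1.618 (Δ 0.003); 3:2 1.500 (Δ 0.115); 5:3 1.667 (Δ 0.052).

golden ratio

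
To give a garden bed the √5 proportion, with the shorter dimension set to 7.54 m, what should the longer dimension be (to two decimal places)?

16.86 m

root-5 ≈ 2.23607.
Longer side = 7.54 × 2.23607 ≈ 16.8600 → 16.86 m.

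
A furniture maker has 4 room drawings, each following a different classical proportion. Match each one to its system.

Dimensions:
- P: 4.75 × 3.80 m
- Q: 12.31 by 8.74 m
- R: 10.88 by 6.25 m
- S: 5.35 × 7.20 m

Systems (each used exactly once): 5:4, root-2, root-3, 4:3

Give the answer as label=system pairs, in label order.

P=5:4, Q=root-2, R=root-3, S=4:3

Ratios: P ≈ 1.250; Q ≈ 1.408; R ≈ 1.741; S ≈ 1.346.
Targets: 5:4 ≈ 1.250; root-2 ≈ 1.414; root-3 ≈ 1.732; 4:3 ≈ 1.333.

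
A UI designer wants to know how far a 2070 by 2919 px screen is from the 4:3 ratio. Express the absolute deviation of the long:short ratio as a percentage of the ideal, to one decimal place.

Ratio = 2919 / 2070 ≈ 1.4101.
Ideal 4:3 ≈ 1.3333. |1.4101 − 1.3333| / 1.3333 ≈ 5.76% → 5.8%.

5.8%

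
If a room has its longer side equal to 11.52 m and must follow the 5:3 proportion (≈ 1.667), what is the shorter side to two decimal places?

5:3 ≈ 1.66667.
Shorter side = 11.52 ÷ 1.66667 ≈ 6.9120 → 6.91 m.

6.91 m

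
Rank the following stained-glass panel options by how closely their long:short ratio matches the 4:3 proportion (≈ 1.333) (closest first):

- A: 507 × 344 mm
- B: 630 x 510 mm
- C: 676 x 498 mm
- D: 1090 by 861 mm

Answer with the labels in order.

Ratios: A = 507 / 344 ≈ 1.474; B = 630 / 510 ≈ 1.235; C = 676 / 498 ≈ 1.357; D = 1090 / 861 ≈ 1.266.
|Δ from 1.333|: A 0.141; B 0.098; C 0.024; D 0.067.

C, D, B, A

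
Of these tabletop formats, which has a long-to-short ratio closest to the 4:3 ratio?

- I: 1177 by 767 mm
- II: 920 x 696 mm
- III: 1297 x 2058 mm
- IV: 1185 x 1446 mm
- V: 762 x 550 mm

II

Target 4:3 ≈ 1.333.
I: 1.535 (Δ0.202)  II: 1.322 (Δ0.011)  III: 1.587 (Δ0.254)  IV: 1.220 (Δ0.113)  V: 1.385 (Δ0.052)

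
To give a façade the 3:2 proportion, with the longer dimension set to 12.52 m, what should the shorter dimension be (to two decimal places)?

3:2 = 1.50000.
Shorter side = 12.52 ÷ 1.50000 ≈ 8.3467 → 8.35 m.

8.35 m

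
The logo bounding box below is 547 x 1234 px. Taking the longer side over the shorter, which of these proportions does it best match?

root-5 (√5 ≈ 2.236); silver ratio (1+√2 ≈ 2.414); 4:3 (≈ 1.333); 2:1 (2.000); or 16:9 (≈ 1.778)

Ratio = 1234 / 547 ≈ 2.256.
Distances: root-5 2.236 (Δ 0.020); silver ratio 2.414 (Δ 0.158); 4:3 1.333 (Δ 0.923); 2:1 2.000 (Δ 0.256); 16:9 1.778 (Δ 0.478).

root-5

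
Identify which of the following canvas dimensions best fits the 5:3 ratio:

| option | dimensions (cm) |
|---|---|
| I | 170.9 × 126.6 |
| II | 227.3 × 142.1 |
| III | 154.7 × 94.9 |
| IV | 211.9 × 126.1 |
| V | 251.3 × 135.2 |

IV

Target 5:3 ≈ 1.667.
I: 1.350 (Δ0.317)  II: 1.600 (Δ0.067)  III: 1.630 (Δ0.037)  IV: 1.680 (Δ0.013)  V: 1.859 (Δ0.192)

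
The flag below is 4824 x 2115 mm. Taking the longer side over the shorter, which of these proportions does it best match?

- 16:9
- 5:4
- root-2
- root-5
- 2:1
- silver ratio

root-5

4824/2115 ≈ 2.281. Nearest candidates are root-5 (2.236, off by 0.045) and silver ratio (2.414, off by 0.133).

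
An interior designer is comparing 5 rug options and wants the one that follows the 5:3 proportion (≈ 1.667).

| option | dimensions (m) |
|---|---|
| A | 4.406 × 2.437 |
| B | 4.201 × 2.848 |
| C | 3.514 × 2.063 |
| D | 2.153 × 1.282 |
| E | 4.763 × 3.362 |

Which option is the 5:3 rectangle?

Ratios (long/short): A ≈ 1.808; B ≈ 1.475; C ≈ 1.703; D ≈ 1.679; E ≈ 1.417.
5:3 ≈ 1.667; option D is nearest (Δ 0.012).

D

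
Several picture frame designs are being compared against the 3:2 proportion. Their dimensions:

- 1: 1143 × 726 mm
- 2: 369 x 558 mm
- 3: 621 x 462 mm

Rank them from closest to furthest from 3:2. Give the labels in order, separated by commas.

2, 1, 3

Ratios: 1 = 1143 / 726 ≈ 1.574; 2 = 558 / 369 ≈ 1.512; 3 = 621 / 462 ≈ 1.344.
|Δ from 1.500|: 1 0.074; 2 0.012; 3 0.156.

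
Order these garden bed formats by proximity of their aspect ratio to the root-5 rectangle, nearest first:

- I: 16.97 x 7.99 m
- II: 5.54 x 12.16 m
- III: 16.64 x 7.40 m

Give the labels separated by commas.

Ratios: I = 16.97 / 7.99 ≈ 2.124; II = 12.16 / 5.54 ≈ 2.195; III = 16.64 / 7.40 ≈ 2.249.
|Δ from 2.236|: I 0.112; II 0.041; III 0.013.

III, II, I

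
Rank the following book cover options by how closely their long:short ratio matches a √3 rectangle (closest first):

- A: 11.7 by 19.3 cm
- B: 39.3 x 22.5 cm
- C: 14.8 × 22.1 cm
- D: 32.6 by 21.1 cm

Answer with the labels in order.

B, A, D, C

A: 19.3/11.7 ≈ 1.650 → |1.650 − 1.732| = 0.082
B: 39.3/22.5 ≈ 1.747 → |1.747 − 1.732| = 0.015
C: 22.1/14.8 ≈ 1.493 → |1.493 − 1.732| = 0.239
D: 32.6/21.1 ≈ 1.545 → |1.545 − 1.732| = 0.187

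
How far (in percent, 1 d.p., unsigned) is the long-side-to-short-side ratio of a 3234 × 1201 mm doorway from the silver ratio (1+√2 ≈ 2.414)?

11.5%

Ratio = 3234 / 1201 ≈ 2.6928.
Ideal silver ratio ≈ 2.4142. |2.6928 − 2.4142| / 2.4142 ≈ 11.54% → 11.5%.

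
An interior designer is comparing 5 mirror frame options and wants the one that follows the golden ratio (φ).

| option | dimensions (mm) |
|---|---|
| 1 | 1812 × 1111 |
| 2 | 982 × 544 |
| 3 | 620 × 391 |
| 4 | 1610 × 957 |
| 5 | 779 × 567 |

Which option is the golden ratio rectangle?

Target golden ratio ≈ 1.618.
1: 1.631 (Δ0.013)  2: 1.805 (Δ0.187)  3: 1.586 (Δ0.032)  4: 1.682 (Δ0.064)  5: 1.374 (Δ0.244)

1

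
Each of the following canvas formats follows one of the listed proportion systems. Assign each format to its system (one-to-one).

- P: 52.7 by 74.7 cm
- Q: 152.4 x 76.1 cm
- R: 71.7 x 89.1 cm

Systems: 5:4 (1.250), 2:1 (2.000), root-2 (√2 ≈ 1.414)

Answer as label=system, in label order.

P = 74.7/52.7 ≈ 1.417 → root-2 (1.414)
Q = 152.4/76.1 ≈ 2.003 → 2:1 (2.000)
R = 89.1/71.7 ≈ 1.243 → 5:4 (1.250)

P=root-2, Q=2:1, R=5:4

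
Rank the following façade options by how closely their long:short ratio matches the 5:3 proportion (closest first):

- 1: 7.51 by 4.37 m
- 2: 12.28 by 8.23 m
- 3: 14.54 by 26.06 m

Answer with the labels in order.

1: 7.51/4.37 ≈ 1.719 → |1.719 − 1.667| = 0.052
2: 12.28/8.23 ≈ 1.492 → |1.492 − 1.667| = 0.175
3: 26.06/14.54 ≈ 1.792 → |1.792 − 1.667| = 0.125

1, 3, 2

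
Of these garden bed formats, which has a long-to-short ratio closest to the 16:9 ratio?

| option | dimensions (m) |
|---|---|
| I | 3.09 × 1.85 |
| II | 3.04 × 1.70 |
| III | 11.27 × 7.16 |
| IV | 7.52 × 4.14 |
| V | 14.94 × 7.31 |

II

Ratios (long/short): I ≈ 1.670; II ≈ 1.788; III ≈ 1.574; IV ≈ 1.816; V ≈ 2.044.
16:9 ≈ 1.778; option II is nearest (Δ 0.010).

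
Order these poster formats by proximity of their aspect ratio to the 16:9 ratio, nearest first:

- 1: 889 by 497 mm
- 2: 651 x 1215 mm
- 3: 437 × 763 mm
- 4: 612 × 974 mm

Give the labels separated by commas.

1, 3, 2, 4

Ratios: 1 = 889 / 497 ≈ 1.789; 2 = 1215 / 651 ≈ 1.866; 3 = 763 / 437 ≈ 1.746; 4 = 974 / 612 ≈ 1.592.
|Δ from 1.778|: 1 0.011; 2 0.088; 3 0.032; 4 0.186.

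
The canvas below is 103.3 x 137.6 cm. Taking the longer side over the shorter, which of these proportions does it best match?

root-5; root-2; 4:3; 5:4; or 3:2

4:3

Ratio = 137.6 / 103.3 ≈ 1.332.
Distances: root-5 2.236 (Δ 0.904); root-2 1.414 (Δ 0.082); 4:3 1.333 (Δ 0.001); 5:4 1.250 (Δ 0.082); 3:2 1.500 (Δ 0.168).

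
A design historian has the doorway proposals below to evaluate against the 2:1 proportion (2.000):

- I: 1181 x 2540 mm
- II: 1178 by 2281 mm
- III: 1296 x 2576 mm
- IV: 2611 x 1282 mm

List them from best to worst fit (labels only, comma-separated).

III, IV, II, I

Ratios: I = 2540 / 1181 ≈ 2.151; II = 2281 / 1178 ≈ 1.936; III = 2576 / 1296 ≈ 1.988; IV = 2611 / 1282 ≈ 2.037.
|Δ from 2.000|: I 0.151; II 0.064; III 0.012; IV 0.037.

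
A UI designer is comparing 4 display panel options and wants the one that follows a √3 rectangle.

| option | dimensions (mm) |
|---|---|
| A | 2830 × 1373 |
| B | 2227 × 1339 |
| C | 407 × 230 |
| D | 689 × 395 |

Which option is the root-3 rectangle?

D

Ratios (long/short): A ≈ 2.061; B ≈ 1.663; C ≈ 1.770; D ≈ 1.744.
root-3 ≈ 1.732; option D is nearest (Δ 0.012).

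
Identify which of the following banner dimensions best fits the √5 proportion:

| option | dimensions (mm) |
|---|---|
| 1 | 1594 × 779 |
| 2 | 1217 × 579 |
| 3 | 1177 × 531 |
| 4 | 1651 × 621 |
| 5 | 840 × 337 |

Target root-5 ≈ 2.236.
1: 2.046 (Δ0.190)  2: 2.102 (Δ0.134)  3: 2.217 (Δ0.019)  4: 2.659 (Δ0.423)  5: 2.493 (Δ0.257)

3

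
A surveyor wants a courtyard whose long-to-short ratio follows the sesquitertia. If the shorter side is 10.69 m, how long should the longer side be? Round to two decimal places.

14.25 m

4:3 ≈ 1.33333.
Longer side = 10.69 × 1.33333 ≈ 14.2533 → 14.25 m.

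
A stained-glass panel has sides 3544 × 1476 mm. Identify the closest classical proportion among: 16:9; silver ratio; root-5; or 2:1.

Ratio = 3544 / 1476 ≈ 2.401.
Distances: 16:9 1.778 (Δ 0.623); silver ratio 2.414 (Δ 0.013); root-5 2.236 (Δ 0.165); 2:1 2.000 (Δ 0.401).

silver ratio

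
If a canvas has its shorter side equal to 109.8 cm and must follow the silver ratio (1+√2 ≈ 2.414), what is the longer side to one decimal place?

silver ratio ≈ 2.41421.
Longer side = 109.8 × 2.41421 ≈ 265.080 → 265.1 cm.

265.1 cm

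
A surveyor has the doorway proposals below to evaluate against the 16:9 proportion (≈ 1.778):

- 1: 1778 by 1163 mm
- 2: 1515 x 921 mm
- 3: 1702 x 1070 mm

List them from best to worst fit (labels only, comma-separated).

2, 3, 1

1: 1778/1163 ≈ 1.529 → |1.529 − 1.778| = 0.249
2: 1515/921 ≈ 1.645 → |1.645 − 1.778| = 0.133
3: 1702/1070 ≈ 1.591 → |1.591 − 1.778| = 0.187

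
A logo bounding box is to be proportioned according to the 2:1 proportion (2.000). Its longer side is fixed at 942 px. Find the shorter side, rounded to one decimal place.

2:1 = 2.00000.
Shorter side = 942 ÷ 2.00000 ≈ 471.000 → 471.0 px.

471.0 px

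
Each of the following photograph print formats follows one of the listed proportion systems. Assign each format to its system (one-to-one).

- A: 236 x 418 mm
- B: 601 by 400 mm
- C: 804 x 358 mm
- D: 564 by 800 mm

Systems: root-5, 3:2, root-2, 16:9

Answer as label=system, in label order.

A = 418/236 ≈ 1.771 → 16:9 (1.778)
B = 601/400 ≈ 1.502 → 3:2 (1.500)
C = 804/358 ≈ 2.246 → root-5 (2.236)
D = 800/564 ≈ 1.418 → root-2 (1.414)

A=16:9, B=3:2, C=root-5, D=root-2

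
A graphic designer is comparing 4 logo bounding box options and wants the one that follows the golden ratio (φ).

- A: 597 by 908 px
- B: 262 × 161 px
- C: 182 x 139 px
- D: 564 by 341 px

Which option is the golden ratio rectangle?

B

Target golden ratio ≈ 1.618.
A: 1.521 (Δ0.097)  B: 1.627 (Δ0.009)  C: 1.309 (Δ0.309)  D: 1.654 (Δ0.036)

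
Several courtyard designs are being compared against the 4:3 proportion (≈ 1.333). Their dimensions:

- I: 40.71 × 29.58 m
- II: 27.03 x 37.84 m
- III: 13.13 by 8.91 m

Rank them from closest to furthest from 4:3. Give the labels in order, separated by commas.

Ratios: I = 40.71 / 29.58 ≈ 1.376; II = 37.84 / 27.03 ≈ 1.400; III = 13.13 / 8.91 ≈ 1.474.
|Δ from 1.333|: I 0.043; II 0.067; III 0.141.

I, II, III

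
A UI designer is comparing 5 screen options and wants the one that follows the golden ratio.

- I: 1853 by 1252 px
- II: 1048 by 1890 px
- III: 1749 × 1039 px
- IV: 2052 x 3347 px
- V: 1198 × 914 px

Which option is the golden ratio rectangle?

IV

Target golden ratio ≈ 1.618.
I: 1.480 (Δ0.138)  II: 1.803 (Δ0.185)  III: 1.683 (Δ0.065)  IV: 1.631 (Δ0.013)  V: 1.311 (Δ0.307)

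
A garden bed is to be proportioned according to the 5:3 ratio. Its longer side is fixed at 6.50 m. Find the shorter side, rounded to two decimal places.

5:3 ≈ 1.66667.
Shorter side = 6.50 ÷ 1.66667 ≈ 3.9000 → 3.90 m.

3.90 m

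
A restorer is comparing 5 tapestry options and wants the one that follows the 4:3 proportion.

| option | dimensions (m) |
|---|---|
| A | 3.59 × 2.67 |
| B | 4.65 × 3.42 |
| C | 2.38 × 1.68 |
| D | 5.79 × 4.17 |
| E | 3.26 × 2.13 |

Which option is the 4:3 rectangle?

Ratios (long/short): A ≈ 1.345; B ≈ 1.360; C ≈ 1.417; D ≈ 1.388; E ≈ 1.531.
4:3 ≈ 1.333; option A is nearest (Δ 0.012).

A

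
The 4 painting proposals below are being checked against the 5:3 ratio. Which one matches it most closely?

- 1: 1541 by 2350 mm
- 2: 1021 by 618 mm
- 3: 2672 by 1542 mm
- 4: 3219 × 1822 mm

2

Ratios (long/short): 1 ≈ 1.525; 2 ≈ 1.652; 3 ≈ 1.733; 4 ≈ 1.767.
5:3 ≈ 1.667; option 2 is nearest (Δ 0.015).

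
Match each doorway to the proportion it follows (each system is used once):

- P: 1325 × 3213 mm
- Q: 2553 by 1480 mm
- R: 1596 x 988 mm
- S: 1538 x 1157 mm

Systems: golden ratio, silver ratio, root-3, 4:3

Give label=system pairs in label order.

Ratios: P ≈ 2.425; Q ≈ 1.725; R ≈ 1.615; S ≈ 1.329.
Targets: golden ratio ≈ 1.618; silver ratio ≈ 2.414; root-3 ≈ 1.732; 4:3 ≈ 1.333.

P=silver ratio, Q=root-3, R=golden ratio, S=4:3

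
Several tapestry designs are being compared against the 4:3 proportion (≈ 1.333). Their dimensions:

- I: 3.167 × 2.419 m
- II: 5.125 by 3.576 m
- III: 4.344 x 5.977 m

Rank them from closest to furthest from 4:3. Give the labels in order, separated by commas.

I, III, II

I: 3.167/2.419 ≈ 1.309 → |1.309 − 1.333| = 0.024
II: 5.125/3.576 ≈ 1.433 → |1.433 − 1.333| = 0.100
III: 5.977/4.344 ≈ 1.376 → |1.376 − 1.333| = 0.043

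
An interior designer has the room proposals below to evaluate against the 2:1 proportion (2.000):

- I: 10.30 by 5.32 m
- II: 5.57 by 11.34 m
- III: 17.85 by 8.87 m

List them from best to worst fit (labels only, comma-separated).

Ratios: I = 10.30 / 5.32 ≈ 1.936; II = 11.34 / 5.57 ≈ 2.036; III = 17.85 / 8.87 ≈ 2.012.
|Δ from 2.000|: I 0.064; II 0.036; III 0.012.

III, II, I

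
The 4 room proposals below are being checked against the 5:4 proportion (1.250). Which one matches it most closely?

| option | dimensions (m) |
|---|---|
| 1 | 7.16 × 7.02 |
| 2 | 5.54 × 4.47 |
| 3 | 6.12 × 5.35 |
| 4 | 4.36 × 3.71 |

Ratios (long/short): 1 ≈ 1.020; 2 ≈ 1.239; 3 ≈ 1.144; 4 ≈ 1.175.
5:4 ≈ 1.250; option 2 is nearest (Δ 0.011).

2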